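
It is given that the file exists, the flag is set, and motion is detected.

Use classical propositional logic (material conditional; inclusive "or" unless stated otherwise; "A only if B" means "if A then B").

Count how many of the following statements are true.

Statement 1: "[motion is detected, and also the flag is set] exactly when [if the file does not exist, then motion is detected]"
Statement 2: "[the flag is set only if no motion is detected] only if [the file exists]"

Let V = "motion is detected" (T), S = "the flag is set" (T), M = "the file exists" (T).

Statement 1: Formalization: (V & S) <-> (~M -> V)

V & S = T & T = T
~M = ~T = F
~M -> V = F -> T = T
(V & S) <-> (~M -> V) = T <-> T = T
So Statement 1 is true.

Statement 2: Parsed as (S -> ~V) -> M

~V = ~T = F
S -> ~V = T -> F = F
(S -> ~V) -> M = F -> T = T
Thus Statement 2 is true.

True statements: 2 (Statement 1, Statement 2).

2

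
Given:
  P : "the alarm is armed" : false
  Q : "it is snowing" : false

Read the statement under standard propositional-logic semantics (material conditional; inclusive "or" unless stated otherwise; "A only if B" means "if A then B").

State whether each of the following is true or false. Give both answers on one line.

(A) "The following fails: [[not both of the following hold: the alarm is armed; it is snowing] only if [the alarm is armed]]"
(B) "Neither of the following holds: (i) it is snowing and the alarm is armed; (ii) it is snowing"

(A): Formalization: not ((P nand Q) -> P)

P nand Q = False nand False = True
(P nand Q) -> P = True -> False = False
not ((P nand Q) -> P) = not False = True
So (A) is true.

(B): In symbols: (Q and P) nor Q

Q and P = False and False = False
(Q and P) nor Q = False nor False = True
Hence (B) is true.

(A) T / (B) T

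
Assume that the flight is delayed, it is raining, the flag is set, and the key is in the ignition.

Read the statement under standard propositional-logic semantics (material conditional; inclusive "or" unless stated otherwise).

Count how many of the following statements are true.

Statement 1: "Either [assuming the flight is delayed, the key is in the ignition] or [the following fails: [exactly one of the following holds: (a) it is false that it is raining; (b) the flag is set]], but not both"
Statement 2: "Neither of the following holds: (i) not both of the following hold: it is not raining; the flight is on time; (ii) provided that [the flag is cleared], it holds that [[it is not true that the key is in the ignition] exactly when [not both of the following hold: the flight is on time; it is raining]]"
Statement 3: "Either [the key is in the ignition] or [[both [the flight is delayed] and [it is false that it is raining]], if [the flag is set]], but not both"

2

Let P = "the flight is delayed" (T), S = "the key is in the ignition" (T), Q = "it is raining" (T), R = "the flag is set" (T).

Statement 1: This is (P -> S) xor ~(~Q xor R).

P -> S = T -> T = T
~Q = ~T = F
~Q xor R = F xor T = T
~(~Q xor R) = ~T = F
(P -> S) xor ~(~Q xor R) = T xor F = T
So Statement 1 is true.

Statement 2: Formalization: (~Q nand ~P) nor (~R -> (~S <-> (~P nand Q)))

~Q = ~T = F
~P = ~T = F
~Q nand ~P = F nand F = T
~R = ~T = F
~S = ~T = F
~P = ~T = F
~P nand Q = F nand T = T
~S <-> (~P nand Q) = F <-> T = F
~R -> (~S <-> (~P nand Q)) = F -> F = T
(~Q nand ~P) nor (~R -> (~S <-> (~P nand Q))) = T nor T = F
So Statement 2 is false.

Statement 3: Parsed as S xor (R -> (P & ~Q))

~Q = ~T = F
P & ~Q = T & F = F
R -> (P & ~Q) = T -> F = F
S xor (R -> (P & ~Q)) = T xor F = T
Hence Statement 3 is true.

True statements: 2.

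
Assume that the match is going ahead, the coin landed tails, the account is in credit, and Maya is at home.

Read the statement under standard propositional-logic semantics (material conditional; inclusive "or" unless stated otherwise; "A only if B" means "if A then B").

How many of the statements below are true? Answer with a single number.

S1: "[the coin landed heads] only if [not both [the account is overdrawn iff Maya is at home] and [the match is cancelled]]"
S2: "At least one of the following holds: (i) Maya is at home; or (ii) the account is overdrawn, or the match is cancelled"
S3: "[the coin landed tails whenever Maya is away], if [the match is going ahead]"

Let V = "the coin landed heads" (F), U = "the account is overdrawn" (F), S = "Maya is at home" (T), R = "the match is cancelled" (F).

S1: In symbols: V → ((U ↔ S) ↑ R)

U ↔ S = F ↔ T = F
(U ↔ S) ↑ R = F ↑ F = T
V → ((U ↔ S) ↑ R) = F → T = T
Hence S1 is true.

S2: Parsed as S ∨ (U ∨ R)

U ∨ R = F ∨ F = F
S ∨ (U ∨ R) = T ∨ F = T
So S2 is true.

S3: Parsed as ¬R → (¬S → ¬V)

¬R = ¬F = T
¬S = ¬T = F
¬V = ¬F = T
¬S → ¬V = F → T = T
¬R → (¬S → ¬V) = T → T = T
So S3 is true.

True statements: 3 (S1, S2, S3).

3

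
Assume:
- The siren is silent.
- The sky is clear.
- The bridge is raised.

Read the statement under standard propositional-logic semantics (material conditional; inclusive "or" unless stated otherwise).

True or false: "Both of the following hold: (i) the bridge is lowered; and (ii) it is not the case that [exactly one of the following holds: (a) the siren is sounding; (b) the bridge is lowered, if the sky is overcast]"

Let R = "the bridge is raised" (T), P = "the siren is sounding" (F), Q = "the sky is overcast" (F).
In symbols: ~R & ~(P xor (Q -> ~R))

~R = ~T = F
~R = ~T = F
Q -> ~R = F -> F = T
P xor (Q -> ~R) = F xor T = T
~(P xor (Q -> ~R)) = ~T = F
~R & ~(P xor (Q -> ~R)) = F & F = F

false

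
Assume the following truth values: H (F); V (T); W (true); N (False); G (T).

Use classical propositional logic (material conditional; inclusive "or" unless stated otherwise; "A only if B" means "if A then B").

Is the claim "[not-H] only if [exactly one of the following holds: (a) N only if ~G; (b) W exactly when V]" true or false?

False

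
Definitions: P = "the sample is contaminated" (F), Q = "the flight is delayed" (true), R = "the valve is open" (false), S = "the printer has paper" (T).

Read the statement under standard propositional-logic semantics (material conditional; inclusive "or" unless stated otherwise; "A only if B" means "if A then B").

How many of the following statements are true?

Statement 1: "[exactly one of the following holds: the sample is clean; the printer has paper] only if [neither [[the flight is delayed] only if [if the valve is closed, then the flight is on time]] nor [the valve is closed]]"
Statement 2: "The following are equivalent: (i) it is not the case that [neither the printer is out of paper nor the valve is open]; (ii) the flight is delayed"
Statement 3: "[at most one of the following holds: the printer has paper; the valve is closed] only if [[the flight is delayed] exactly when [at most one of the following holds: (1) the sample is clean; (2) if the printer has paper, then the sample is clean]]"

Statement 1: Formalization: (~P xor S) -> ((Q -> (~R -> ~Q)) nor ~R)

~P = ~F = T
~P xor S = T xor T = F
~R = ~F = T
~Q = ~T = F
~R -> ~Q = T -> F = F
Q -> (~R -> ~Q) = T -> F = F
~R = ~F = T
(Q -> (~R -> ~Q)) nor ~R = F nor T = F
(~P xor S) -> ((Q -> (~R -> ~Q)) nor ~R) = F -> F = T
Hence Statement 1 is true.

Statement 2: Formalization: ~(~S nor R) <-> Q

~S = ~T = F
~S nor R = F nor F = T
~(~S nor R) = ~T = F
~(~S nor R) <-> Q = F <-> T = F
Hence Statement 2 is false.

Statement 3: This is (S nand ~R) -> (Q <-> (~P nand (S -> ~P))).

~R = ~F = T
S nand ~R = T nand T = F
~P = ~F = T
~P = ~F = T
S -> ~P = T -> T = T
~P nand (S -> ~P) = T nand T = F
Q <-> (~P nand (S -> ~P)) = T <-> F = F
(S nand ~R) -> (Q <-> (~P nand (S -> ~P))) = F -> F = T
Hence Statement 3 is true.

True statements: 2.

2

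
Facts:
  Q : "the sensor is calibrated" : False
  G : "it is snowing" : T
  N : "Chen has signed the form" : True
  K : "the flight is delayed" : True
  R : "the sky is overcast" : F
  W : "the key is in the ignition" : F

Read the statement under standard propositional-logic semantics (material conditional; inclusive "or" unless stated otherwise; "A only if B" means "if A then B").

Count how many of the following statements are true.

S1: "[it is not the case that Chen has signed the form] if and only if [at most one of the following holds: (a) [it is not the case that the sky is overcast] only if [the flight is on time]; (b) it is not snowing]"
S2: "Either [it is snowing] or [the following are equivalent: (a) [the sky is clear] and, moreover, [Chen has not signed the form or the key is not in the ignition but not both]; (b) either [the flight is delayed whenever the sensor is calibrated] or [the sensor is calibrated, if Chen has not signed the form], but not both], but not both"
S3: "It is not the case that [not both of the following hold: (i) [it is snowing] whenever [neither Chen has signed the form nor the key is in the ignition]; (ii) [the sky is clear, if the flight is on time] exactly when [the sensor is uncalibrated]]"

S1: Formalization: ~N <-> ((~R -> ~K) nand ~G)

~N = ~T = F
~R = ~F = T
~K = ~T = F
~R -> ~K = T -> F = F
~G = ~T = F
(~R -> ~K) nand ~G = F nand F = T
~N <-> ((~R -> ~K) nand ~G) = F <-> T = F
Hence S1 is false.

S2: Formalization: G xor ((~R & (~N xor ~W)) <-> ((Q -> K) xor (~N -> Q)))

~R = ~F = T
~N = ~T = F
~W = ~F = T
~N xor ~W = F xor T = T
~R & (~N xor ~W) = T & T = T
Q -> K = F -> T = T
~N = ~T = F
~N -> Q = F -> F = T
(Q -> K) xor (~N -> Q) = T xor T = F
(~R & (~N xor ~W)) <-> ((Q -> K) xor (~N -> Q)) = T <-> F = F
G xor ((~R & (~N xor ~W)) <-> ((Q -> K) xor (~N -> Q))) = T xor F = T
So S2 is true.

S3: This is ~(((N nor W) -> G) nand ((~K -> ~R) <-> ~Q)).

N nor W = T nor F = F
(N nor W) -> G = F -> T = T
~K = ~T = F
~R = ~F = T
~K -> ~R = F -> T = T
~Q = ~F = T
(~K -> ~R) <-> ~Q = T <-> T = T
((N nor W) -> G) nand ((~K -> ~R) <-> ~Q) = T nand T = F
~(((N nor W) -> G) nand ((~K -> ~R) <-> ~Q)) = ~F = T
Thus S3 is true.

2 of the 3 statements are true.

2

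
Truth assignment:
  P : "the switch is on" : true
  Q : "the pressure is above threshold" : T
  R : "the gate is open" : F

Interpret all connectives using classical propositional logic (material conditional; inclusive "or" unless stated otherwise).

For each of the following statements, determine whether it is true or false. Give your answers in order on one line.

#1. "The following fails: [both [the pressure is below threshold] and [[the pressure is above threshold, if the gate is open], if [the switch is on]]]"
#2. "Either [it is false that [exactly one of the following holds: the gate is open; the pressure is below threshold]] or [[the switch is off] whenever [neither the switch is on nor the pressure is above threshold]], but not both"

#1 true; #2 false

#1: Formalization: ¬(¬Q ∧ (P → (R → Q)))

¬Q = ¬T = F
R → Q = F → T = T
P → (R → Q) = T → T = T
¬Q ∧ (P → (R → Q)) = F ∧ T = F
¬(¬Q ∧ (P → (R → Q))) = ¬F = T
Thus #1 is true.

#2: Parsed as ¬(R ⊕ ¬Q) ⊕ ((P ↓ Q) → ¬P)

¬Q = ¬T = F
R ⊕ ¬Q = F ⊕ F = F
¬(R ⊕ ¬Q) = ¬F = T
P ↓ Q = T ↓ T = F
¬P = ¬T = F
(P ↓ Q) → ¬P = F → F = T
¬(R ⊕ ¬Q) ⊕ ((P ↓ Q) → ¬P) = T ⊕ T = F
Thus #2 is false.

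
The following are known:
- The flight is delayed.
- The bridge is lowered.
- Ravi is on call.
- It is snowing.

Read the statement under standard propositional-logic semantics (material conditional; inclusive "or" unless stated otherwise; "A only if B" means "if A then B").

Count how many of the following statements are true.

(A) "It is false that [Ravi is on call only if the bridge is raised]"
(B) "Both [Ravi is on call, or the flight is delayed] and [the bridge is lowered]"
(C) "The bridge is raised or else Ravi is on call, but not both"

3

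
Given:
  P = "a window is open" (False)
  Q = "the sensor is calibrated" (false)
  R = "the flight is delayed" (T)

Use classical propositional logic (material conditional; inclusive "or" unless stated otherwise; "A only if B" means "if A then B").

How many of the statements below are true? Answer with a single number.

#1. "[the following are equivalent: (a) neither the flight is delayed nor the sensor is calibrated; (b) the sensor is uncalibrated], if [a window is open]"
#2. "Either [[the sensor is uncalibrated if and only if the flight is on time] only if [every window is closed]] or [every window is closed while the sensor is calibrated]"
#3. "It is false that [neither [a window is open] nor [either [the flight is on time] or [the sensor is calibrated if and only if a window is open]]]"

#1: In symbols: P -> ((R nor Q) <-> ~Q)

R nor Q = T nor F = F
~Q = ~F = T
(R nor Q) <-> ~Q = F <-> T = F
P -> ((R nor Q) <-> ~Q) = F -> F = T
So #1 is true.

#2: Parsed as ((~Q <-> ~R) -> ~P) | (~P & Q)

~Q = ~F = T
~R = ~T = F
~Q <-> ~R = T <-> F = F
~P = ~F = T
(~Q <-> ~R) -> ~P = F -> T = T
~P = ~F = T
~P & Q = T & F = F
((~Q <-> ~R) -> ~P) | (~P & Q) = T | F = T
Thus #2 is true.

#3: This is ~(P nor (~R | (Q <-> P))).

~R = ~T = F
Q <-> P = F <-> F = T
~R | (Q <-> P) = F | T = T
P nor (~R | (Q <-> P)) = F nor T = F
~(P nor (~R | (Q <-> P))) = ~F = T
Hence #3 is true.

True statements: 3.

3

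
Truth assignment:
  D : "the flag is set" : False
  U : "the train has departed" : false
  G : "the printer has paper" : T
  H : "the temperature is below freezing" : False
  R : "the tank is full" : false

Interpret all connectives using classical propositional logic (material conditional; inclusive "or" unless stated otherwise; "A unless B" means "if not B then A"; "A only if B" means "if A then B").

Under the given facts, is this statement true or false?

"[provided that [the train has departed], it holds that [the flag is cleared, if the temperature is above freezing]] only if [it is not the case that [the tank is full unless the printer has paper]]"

Parsed as (U -> (not H -> not D)) -> not (R or G)

not H = not False = True
not D = not False = True
not H -> not D = True -> True = True
U -> (not H -> not D) = False -> True = True
R or G = False or True = True
not (R or G) = not True = False
(U -> (not H -> not D)) -> not (R or G) = True -> False = False

False.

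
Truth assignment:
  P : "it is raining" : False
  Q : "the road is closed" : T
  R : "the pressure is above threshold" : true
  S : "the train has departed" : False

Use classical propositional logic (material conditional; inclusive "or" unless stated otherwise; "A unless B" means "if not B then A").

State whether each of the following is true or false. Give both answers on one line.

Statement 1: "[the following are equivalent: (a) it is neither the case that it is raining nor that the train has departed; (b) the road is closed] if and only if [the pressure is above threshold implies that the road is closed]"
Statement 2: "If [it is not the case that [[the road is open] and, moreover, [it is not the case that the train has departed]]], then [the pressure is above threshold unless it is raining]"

Statement 1 T; Statement 2 T

Statement 1: Formalization: ((P ↓ S) ↔ Q) ↔ (R → Q)

P ↓ S = F ↓ F = T
(P ↓ S) ↔ Q = T ↔ T = T
R → Q = T → T = T
((P ↓ S) ↔ Q) ↔ (R → Q) = T ↔ T = T
So Statement 1 is true.

Statement 2: This is ¬(¬Q ∧ ¬S) → (R ∨ P).

¬Q = ¬T = F
¬S = ¬F = T
¬Q ∧ ¬S = F ∧ T = F
¬(¬Q ∧ ¬S) = ¬F = T
R ∨ P = T ∨ F = T
¬(¬Q ∧ ¬S) → (R ∨ P) = T → T = T
So Statement 2 is true.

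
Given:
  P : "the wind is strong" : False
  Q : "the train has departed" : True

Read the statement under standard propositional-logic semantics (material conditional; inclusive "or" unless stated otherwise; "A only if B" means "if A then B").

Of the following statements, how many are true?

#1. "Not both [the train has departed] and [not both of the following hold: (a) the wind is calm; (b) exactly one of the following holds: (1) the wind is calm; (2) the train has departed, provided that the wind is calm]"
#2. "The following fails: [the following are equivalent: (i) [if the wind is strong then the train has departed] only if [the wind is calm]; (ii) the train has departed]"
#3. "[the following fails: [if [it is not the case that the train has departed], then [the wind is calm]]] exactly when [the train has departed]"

0

#1: Formalization: Q ↑ (¬P ↑ (¬P ⊕ (¬P → Q)))

¬P = ¬F = T
¬P = ¬F = T
¬P = ¬F = T
¬P → Q = T → T = T
¬P ⊕ (¬P → Q) = T ⊕ T = F
¬P ↑ (¬P ⊕ (¬P → Q)) = T ↑ F = T
Q ↑ (¬P ↑ (¬P ⊕ (¬P → Q))) = T ↑ T = F
Hence #1 is false.

#2: This is ¬(((P → Q) → ¬P) ↔ Q).

P → Q = F → T = T
¬P = ¬F = T
(P → Q) → ¬P = T → T = T
((P → Q) → ¬P) ↔ Q = T ↔ T = T
¬(((P → Q) → ¬P) ↔ Q) = ¬T = F
Thus #2 is false.

#3: In symbols: ¬(¬Q → ¬P) ↔ Q

¬Q = ¬T = F
¬P = ¬F = T
¬Q → ¬P = F → T = T
¬(¬Q → ¬P) = ¬T = F
¬(¬Q → ¬P) ↔ Q = F ↔ T = F
So #3 is false.

0 of the 3 statements are true (none).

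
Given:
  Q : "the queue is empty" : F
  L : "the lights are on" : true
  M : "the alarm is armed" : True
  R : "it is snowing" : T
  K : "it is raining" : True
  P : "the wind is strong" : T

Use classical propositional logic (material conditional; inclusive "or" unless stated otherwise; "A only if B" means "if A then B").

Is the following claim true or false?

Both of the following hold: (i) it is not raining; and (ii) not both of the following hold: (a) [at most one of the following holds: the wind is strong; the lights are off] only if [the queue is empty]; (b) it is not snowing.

Values: K=True, P=True, L=True, Q=False, R=True.
Formalization: not K and (((P nand not L) -> Q) nand not R)

not K = not True = False
not L = not True = False
P nand not L = True nand False = True
(P nand not L) -> Q = True -> False = False
not R = not True = False
((P nand not L) -> Q) nand not R = False nand False = True
not K and (((P nand not L) -> Q) nand not R) = False and True = False

false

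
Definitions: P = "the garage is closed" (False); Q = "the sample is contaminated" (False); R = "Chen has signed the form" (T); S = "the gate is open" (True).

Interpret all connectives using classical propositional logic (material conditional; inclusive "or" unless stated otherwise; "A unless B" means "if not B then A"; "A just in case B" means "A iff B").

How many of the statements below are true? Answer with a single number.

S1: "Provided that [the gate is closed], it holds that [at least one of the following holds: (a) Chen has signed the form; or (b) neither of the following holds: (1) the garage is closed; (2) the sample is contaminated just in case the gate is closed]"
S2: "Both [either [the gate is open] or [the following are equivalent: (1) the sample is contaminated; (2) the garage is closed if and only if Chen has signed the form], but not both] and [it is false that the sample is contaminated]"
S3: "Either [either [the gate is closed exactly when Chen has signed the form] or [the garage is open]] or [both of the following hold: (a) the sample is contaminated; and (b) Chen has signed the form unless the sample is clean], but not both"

2

S1: Formalization: not S -> (R or (P nor (Q iff not S)))

not S = not True = False
not S = not True = False
Q iff not S = False iff False = True
P nor (Q iff not S) = False nor True = False
R or (P nor (Q iff not S)) = True or False = True
not S -> (R or (P nor (Q iff not S))) = False -> True = True
Thus S1 is true.

S2: Formalization: (S xor (Q iff (P iff R))) and not Q

P iff R = False iff True = False
Q iff (P iff R) = False iff False = True
S xor (Q iff (P iff R)) = True xor True = False
not Q = not False = True
(S xor (Q iff (P iff R))) and not Q = False and True = False
So S2 is false.

S3: In symbols: ((not S iff R) or not P) xor (Q and (R or not Q))

not S = not True = False
not S iff R = False iff True = False
not P = not False = True
(not S iff R) or not P = False or True = True
not Q = not False = True
R or not Q = True or True = True
Q and (R or not Q) = False and True = False
((not S iff R) or not P) xor (Q and (R or not Q)) = True xor False = True
Hence S3 is true.

2 of the 3 statements are true (S1, S3).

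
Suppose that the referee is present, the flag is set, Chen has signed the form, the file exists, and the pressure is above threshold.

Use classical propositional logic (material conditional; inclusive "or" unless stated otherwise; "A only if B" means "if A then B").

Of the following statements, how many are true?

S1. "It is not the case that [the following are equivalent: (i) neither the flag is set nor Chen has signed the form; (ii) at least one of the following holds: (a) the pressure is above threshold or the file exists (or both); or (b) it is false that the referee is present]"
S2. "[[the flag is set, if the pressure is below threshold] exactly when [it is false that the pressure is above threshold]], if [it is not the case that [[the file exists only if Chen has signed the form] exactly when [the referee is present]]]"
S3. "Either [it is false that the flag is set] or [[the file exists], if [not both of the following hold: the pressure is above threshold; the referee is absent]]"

3

Let Q = "the flag is set" (True), R = "Chen has signed the form" (True), U = "the pressure is above threshold" (True), S = "the file exists" (True), P = "the referee is present" (True).

S1: This is not ((Q nor R) iff ((U or S) or not P)).

Q nor R = True nor True = False
U or S = True or True = True
not P = not True = False
(U or S) or not P = True or False = True
(Q nor R) iff ((U or S) or not P) = False iff True = False
not ((Q nor R) iff ((U or S) or not P)) = not False = True
Thus S1 is true.

S2: Parsed as not ((S -> R) iff P) -> ((not U -> Q) iff not U)

S -> R = True -> True = True
(S -> R) iff P = True iff True = True
not ((S -> R) iff P) = not True = False
not U = not True = False
not U -> Q = False -> True = True
not U = not True = False
(not U -> Q) iff not U = True iff False = False
not ((S -> R) iff P) -> ((not U -> Q) iff not U) = False -> False = True
Hence S2 is true.

S3: In symbols: not Q or ((U nand not P) -> S)

not Q = not True = False
not P = not True = False
U nand not P = True nand False = True
(U nand not P) -> S = True -> True = True
not Q or ((U nand not P) -> S) = False or True = True
Hence S3 is true.

True statements: 3 (S1, S2, S3).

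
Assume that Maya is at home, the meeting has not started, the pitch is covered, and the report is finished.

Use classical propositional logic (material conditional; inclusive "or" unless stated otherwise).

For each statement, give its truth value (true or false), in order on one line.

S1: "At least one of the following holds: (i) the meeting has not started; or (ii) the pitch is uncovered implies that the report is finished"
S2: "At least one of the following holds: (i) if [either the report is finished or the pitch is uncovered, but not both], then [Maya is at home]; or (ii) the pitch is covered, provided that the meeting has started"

S1 true, S2 true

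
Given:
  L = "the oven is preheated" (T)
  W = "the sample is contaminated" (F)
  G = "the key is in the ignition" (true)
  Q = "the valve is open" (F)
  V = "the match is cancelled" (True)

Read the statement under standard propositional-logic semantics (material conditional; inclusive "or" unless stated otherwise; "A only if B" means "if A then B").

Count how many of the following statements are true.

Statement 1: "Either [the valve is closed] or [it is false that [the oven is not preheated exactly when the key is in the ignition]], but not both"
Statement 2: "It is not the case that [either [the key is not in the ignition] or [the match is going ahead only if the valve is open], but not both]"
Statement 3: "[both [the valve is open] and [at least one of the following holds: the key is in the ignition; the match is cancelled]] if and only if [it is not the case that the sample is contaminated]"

0

Statement 1: Parsed as not Q xor not (not L iff G)

not Q = not False = True
not L = not True = False
not L iff G = False iff True = False
not (not L iff G) = not False = True
not Q xor not (not L iff G) = True xor True = False
So Statement 1 is false.

Statement 2: Formalization: not (not G xor (not V -> Q))

not G = not True = False
not V = not True = False
not V -> Q = False -> False = True
not G xor (not V -> Q) = False xor True = True
not (not G xor (not V -> Q)) = not True = False
Hence Statement 2 is false.

Statement 3: Parsed as (Q and (G or V)) iff not W

G or V = True or True = True
Q and (G or V) = False and True = False
not W = not False = True
(Q and (G or V)) iff not W = False iff True = False
Hence Statement 3 is false.

True statements: 0 (none).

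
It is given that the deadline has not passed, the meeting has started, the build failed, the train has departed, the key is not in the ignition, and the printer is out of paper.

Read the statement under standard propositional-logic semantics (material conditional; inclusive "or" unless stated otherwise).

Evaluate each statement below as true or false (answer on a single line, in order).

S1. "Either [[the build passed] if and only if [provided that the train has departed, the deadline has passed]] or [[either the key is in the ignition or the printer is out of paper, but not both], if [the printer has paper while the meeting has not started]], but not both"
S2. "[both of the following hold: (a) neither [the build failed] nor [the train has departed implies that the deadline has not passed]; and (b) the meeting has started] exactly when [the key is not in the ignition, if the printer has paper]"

Let N = "the build passed" (F), W = "the train has departed" (T), L = "the deadline has passed" (F), U = "the printer has paper" (F), V = "the meeting has started" (T), Q = "the key is in the ignition" (F).

S1: In symbols: (N <-> (W -> L)) xor ((U & ~V) -> (Q xor ~U))

W -> L = T -> F = F
N <-> (W -> L) = F <-> F = T
~V = ~T = F
U & ~V = F & F = F
~U = ~F = T
Q xor ~U = F xor T = T
(U & ~V) -> (Q xor ~U) = F -> T = T
(N <-> (W -> L)) xor ((U & ~V) -> (Q xor ~U)) = T xor T = F
So S1 is false.

S2: Formalization: ((~N nor (W -> ~L)) & V) <-> (U -> ~Q)

~N = ~F = T
~L = ~F = T
W -> ~L = T -> T = T
~N nor (W -> ~L) = T nor T = F
(~N nor (W -> ~L)) & V = F & T = F
~Q = ~F = T
U -> ~Q = F -> T = T
((~N nor (W -> ~L)) & V) <-> (U -> ~Q) = F <-> T = F
So S2 is false.

S1 F, S2 F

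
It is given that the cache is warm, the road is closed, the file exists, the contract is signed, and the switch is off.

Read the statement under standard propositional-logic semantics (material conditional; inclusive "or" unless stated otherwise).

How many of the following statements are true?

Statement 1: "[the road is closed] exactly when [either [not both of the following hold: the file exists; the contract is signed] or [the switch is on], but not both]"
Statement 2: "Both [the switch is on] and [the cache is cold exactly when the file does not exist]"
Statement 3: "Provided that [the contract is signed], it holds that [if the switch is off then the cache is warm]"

1

Let Q = "the road is closed" (T), P = "the file exists" (T), U = "the contract is signed" (T), S = "the switch is on" (F), D = "the cache is warm" (T).

Statement 1: In symbols: Q <-> ((P nand U) xor S)

P nand U = T nand T = F
(P nand U) xor S = F xor F = F
Q <-> ((P nand U) xor S) = T <-> F = F
Thus Statement 1 is false.

Statement 2: This is S & (~D <-> ~P).

~D = ~T = F
~P = ~T = F
~D <-> ~P = F <-> F = T
S & (~D <-> ~P) = F & T = F
Thus Statement 2 is false.

Statement 3: Parsed as U -> (~S -> D)

~S = ~F = T
~S -> D = T -> T = T
U -> (~S -> D) = T -> T = T
So Statement 3 is true.

True statements: 1.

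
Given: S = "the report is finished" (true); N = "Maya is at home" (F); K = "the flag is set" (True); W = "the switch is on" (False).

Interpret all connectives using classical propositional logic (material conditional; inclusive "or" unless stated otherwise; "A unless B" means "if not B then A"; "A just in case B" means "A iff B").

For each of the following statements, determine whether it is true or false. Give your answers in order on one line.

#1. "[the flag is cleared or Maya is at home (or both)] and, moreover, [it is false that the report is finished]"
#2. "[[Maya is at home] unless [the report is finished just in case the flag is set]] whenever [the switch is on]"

#1: This is (¬K ∨ N) ∧ ¬S.

¬K = ¬T = F
¬K ∨ N = F ∨ F = F
¬S = ¬T = F
(¬K ∨ N) ∧ ¬S = F ∧ F = F
So #1 is false.

#2: Parsed as W → (N ∨ (S ↔ K))

S ↔ K = T ↔ T = T
N ∨ (S ↔ K) = F ∨ T = T
W → (N ∨ (S ↔ K)) = F → T = T
Thus #2 is true.

#1 F / #2 T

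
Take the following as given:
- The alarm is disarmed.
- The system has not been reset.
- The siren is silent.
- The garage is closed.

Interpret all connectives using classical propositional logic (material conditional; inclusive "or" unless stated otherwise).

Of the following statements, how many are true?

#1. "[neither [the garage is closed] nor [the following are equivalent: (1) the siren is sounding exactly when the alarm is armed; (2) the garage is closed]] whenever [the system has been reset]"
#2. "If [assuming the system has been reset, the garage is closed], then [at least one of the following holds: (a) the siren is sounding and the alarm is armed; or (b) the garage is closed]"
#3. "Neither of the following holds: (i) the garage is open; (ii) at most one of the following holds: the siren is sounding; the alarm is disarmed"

2

Let Q = "the system has been reset" (F), S = "the garage is closed" (T), R = "the siren is sounding" (F), P = "the alarm is armed" (F).

#1: Formalization: Q -> (S nor ((R <-> P) <-> S))

R <-> P = F <-> F = T
(R <-> P) <-> S = T <-> T = T
S nor ((R <-> P) <-> S) = T nor T = F
Q -> (S nor ((R <-> P) <-> S)) = F -> F = T
Thus #1 is true.

#2: This is (Q -> S) -> ((R & P) | S).

Q -> S = F -> T = T
R & P = F & F = F
(R & P) | S = F | T = T
(Q -> S) -> ((R & P) | S) = T -> T = T
Hence #2 is true.

#3: Parsed as ~S nor (R nand ~P)

~S = ~T = F
~P = ~F = T
R nand ~P = F nand T = T
~S nor (R nand ~P) = F nor T = F
So #3 is false.

Count: 2.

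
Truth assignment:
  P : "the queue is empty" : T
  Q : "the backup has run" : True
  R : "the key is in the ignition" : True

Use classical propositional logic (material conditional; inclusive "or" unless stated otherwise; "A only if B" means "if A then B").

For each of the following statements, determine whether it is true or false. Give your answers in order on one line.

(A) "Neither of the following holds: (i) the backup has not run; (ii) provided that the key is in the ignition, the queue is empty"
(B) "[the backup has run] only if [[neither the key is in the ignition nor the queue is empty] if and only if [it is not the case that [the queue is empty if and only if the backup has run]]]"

(A) False / (B) True

(A): Parsed as not Q nor (R -> P)

not Q = not True = False
R -> P = True -> True = True
not Q nor (R -> P) = False nor True = False
Thus (A) is false.

(B): Formalization: Q -> ((R nor P) iff not (P iff Q))

R nor P = True nor True = False
P iff Q = True iff True = True
not (P iff Q) = not True = False
(R nor P) iff not (P iff Q) = False iff False = True
Q -> ((R nor P) iff not (P iff Q)) = True -> True = True
Hence (B) is true.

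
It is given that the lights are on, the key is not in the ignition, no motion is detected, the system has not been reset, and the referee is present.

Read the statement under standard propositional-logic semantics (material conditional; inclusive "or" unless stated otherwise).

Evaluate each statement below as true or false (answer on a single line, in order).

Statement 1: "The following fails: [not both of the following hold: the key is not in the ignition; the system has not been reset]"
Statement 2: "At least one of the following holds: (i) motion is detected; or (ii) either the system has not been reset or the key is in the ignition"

Let R = "the key is in the ignition" (F), W = "the system has been reset" (F), Q = "motion is detected" (F).

Statement 1: This is ¬(¬R ↑ ¬W).

¬R = ¬F = T
¬W = ¬F = T
¬R ↑ ¬W = T ↑ T = F
¬(¬R ↑ ¬W) = ¬F = T
Hence Statement 1 is true.

Statement 2: This is Q ∨ (¬W ∨ R).

¬W = ¬F = T
¬W ∨ R = T ∨ F = T
Q ∨ (¬W ∨ R) = F ∨ T = T
Thus Statement 2 is true.

Statement 1 T, Statement 2 T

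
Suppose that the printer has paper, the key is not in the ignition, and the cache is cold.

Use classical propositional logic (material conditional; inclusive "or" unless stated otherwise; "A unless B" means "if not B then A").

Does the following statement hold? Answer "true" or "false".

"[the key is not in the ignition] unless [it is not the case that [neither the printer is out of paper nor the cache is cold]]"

Let M = "the key is in the ignition" (False), H = "the printer has paper" (True), U = "the cache is warm" (False).
Formalization: not M or not (not H nor not U)

not M = not False = True
not H = not True = False
not U = not False = True
not H nor not U = False nor True = False
not (not H nor not U) = not False = True
not M or not (not H nor not U) = True or True = True

The statement is true.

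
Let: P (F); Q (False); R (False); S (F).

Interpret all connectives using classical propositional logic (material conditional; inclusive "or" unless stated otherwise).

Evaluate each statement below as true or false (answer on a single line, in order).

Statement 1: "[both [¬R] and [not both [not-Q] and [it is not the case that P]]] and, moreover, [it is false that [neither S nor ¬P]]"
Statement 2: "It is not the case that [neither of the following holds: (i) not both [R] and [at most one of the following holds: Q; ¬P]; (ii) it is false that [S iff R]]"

Statement 1 false, Statement 2 true

Statement 1: Formalization: (not R and (not Q nand not P)) and not (S nor not P)

not R = not False = True
not Q = not False = True
not P = not False = True
not Q nand not P = True nand True = False
not R and (not Q nand not P) = True and False = False
not P = not False = True
S nor not P = False nor True = False
not (S nor not P) = not False = True
(not R and (not Q nand not P)) and not (S nor not P) = False and True = False
Hence Statement 1 is false.

Statement 2: Parsed as not ((R nand (Q nand not P)) nor not (S iff R))

not P = not False = True
Q nand not P = False nand True = True
R nand (Q nand not P) = False nand True = True
S iff R = False iff False = True
not (S iff R) = not True = False
(R nand (Q nand not P)) nor not (S iff R) = True nor False = False
not ((R nand (Q nand not P)) nor not (S iff R)) = not False = True
So Statement 2 is true.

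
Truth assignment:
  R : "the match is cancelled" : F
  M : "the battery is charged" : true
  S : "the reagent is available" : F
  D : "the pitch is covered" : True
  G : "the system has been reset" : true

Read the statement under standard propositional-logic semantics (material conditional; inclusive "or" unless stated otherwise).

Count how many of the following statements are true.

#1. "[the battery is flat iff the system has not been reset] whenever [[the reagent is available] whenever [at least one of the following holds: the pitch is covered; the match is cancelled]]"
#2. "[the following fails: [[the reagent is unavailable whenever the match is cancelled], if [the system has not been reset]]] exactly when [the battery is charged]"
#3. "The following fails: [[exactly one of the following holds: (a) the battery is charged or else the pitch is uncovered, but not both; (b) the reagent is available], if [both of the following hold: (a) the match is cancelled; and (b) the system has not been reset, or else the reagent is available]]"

#1: Formalization: ((D ∨ R) → S) → (¬M ↔ ¬G)

D ∨ R = T ∨ F = T
(D ∨ R) → S = T → F = F
¬M = ¬T = F
¬G = ¬T = F
¬M ↔ ¬G = F ↔ F = T
((D ∨ R) → S) → (¬M ↔ ¬G) = F → T = T
Thus #1 is true.

#2: Formalization: ¬(¬G → (R → ¬S)) ↔ M

¬G = ¬T = F
¬S = ¬F = T
R → ¬S = F → T = T
¬G → (R → ¬S) = F → T = T
¬(¬G → (R → ¬S)) = ¬T = F
¬(¬G → (R → ¬S)) ↔ M = F ↔ T = F
Thus #2 is false.

#3: Parsed as ¬((R ∧ (¬G ∨ S)) → ((M ⊕ ¬D) ⊕ S))

¬G = ¬T = F
¬G ∨ S = F ∨ F = F
R ∧ (¬G ∨ S) = F ∧ F = F
¬D = ¬T = F
M ⊕ ¬D = T ⊕ F = T
(M ⊕ ¬D) ⊕ S = T ⊕ F = T
(R ∧ (¬G ∨ S)) → ((M ⊕ ¬D) ⊕ S) = F → T = T
¬((R ∧ (¬G ∨ S)) → ((M ⊕ ¬D) ⊕ S)) = ¬T = F
Thus #3 is false.

Count: 1.

1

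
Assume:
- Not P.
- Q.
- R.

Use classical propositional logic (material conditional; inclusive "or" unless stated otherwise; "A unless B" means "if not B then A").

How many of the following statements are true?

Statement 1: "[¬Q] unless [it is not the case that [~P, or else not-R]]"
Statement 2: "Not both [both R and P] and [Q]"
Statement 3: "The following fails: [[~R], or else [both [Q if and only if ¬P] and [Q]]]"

Statement 1: In symbols: ¬Q ∨ ¬(¬P ∨ ¬R)

¬Q = ¬T = F
¬P = ¬F = T
¬R = ¬T = F
¬P ∨ ¬R = T ∨ F = T
¬(¬P ∨ ¬R) = ¬T = F
¬Q ∨ ¬(¬P ∨ ¬R) = F ∨ F = F
Hence Statement 1 is false.

Statement 2: Parsed as (R ∧ P) ↑ Q

R ∧ P = T ∧ F = F
(R ∧ P) ↑ Q = F ↑ T = T
So Statement 2 is true.

Statement 3: Parsed as ¬(¬R ∨ ((Q ↔ ¬P) ∧ Q))

¬R = ¬T = F
¬P = ¬F = T
Q ↔ ¬P = T ↔ T = T
(Q ↔ ¬P) ∧ Q = T ∧ T = T
¬R ∨ ((Q ↔ ¬P) ∧ Q) = F ∨ T = T
¬(¬R ∨ ((Q ↔ ¬P) ∧ Q)) = ¬T = F
So Statement 3 is false.

Count: 1.

1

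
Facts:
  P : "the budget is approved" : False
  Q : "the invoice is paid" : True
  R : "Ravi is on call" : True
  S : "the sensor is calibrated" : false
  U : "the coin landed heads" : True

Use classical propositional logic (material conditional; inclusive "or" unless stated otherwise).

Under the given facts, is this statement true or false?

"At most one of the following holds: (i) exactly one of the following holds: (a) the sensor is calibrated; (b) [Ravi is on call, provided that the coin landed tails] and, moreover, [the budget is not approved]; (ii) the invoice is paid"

The statement is false.

Values: S=F, U=T, R=T, P=F, Q=T.
Formalization: (S ⊕ ((¬U → R) ∧ ¬P)) ↑ Q

¬U = ¬T = F
¬U → R = F → T = T
¬P = ¬F = T
(¬U → R) ∧ ¬P = T ∧ T = T
S ⊕ ((¬U → R) ∧ ¬P) = F ⊕ T = T
(S ⊕ ((¬U → R) ∧ ¬P)) ↑ Q = T ↑ T = F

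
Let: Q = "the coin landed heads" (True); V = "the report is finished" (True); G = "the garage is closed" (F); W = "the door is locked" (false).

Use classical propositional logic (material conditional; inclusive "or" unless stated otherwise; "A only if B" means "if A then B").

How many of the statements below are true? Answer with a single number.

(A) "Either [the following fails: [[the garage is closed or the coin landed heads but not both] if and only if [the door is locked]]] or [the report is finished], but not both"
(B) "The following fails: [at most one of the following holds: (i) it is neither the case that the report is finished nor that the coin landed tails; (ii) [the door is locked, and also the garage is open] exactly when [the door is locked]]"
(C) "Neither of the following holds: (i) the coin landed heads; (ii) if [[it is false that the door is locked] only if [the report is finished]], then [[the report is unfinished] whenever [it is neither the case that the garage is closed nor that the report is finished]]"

0

(A): This is ¬((G ⊕ Q) ↔ W) ⊕ V.

G ⊕ Q = F ⊕ T = T
(G ⊕ Q) ↔ W = T ↔ F = F
¬((G ⊕ Q) ↔ W) = ¬F = T
¬((G ⊕ Q) ↔ W) ⊕ V = T ⊕ T = F
So (A) is false.

(B): Formalization: ¬((V ↓ ¬Q) ↑ ((W ∧ ¬G) ↔ W))

¬Q = ¬T = F
V ↓ ¬Q = T ↓ F = F
¬G = ¬F = T
W ∧ ¬G = F ∧ T = F
(W ∧ ¬G) ↔ W = F ↔ F = T
(V ↓ ¬Q) ↑ ((W ∧ ¬G) ↔ W) = F ↑ T = T
¬((V ↓ ¬Q) ↑ ((W ∧ ¬G) ↔ W)) = ¬T = F
So (B) is false.

(C): Parsed as Q ↓ ((¬W → V) → ((G ↓ V) → ¬V))

¬W = ¬F = T
¬W → V = T → T = T
G ↓ V = F ↓ T = F
¬V = ¬T = F
(G ↓ V) → ¬V = F → F = T
(¬W → V) → ((G ↓ V) → ¬V) = T → T = T
Q ↓ ((¬W → V) → ((G ↓ V) → ¬V)) = T ↓ T = F
So (C) is false.

True statements: 0 (none).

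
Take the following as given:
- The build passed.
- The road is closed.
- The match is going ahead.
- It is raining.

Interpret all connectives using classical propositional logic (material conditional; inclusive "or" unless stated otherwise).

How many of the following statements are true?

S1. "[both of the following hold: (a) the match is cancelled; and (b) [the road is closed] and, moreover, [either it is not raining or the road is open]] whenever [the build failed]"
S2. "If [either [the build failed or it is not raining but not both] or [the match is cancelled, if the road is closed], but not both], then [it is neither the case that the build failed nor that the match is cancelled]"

2

Let P = "the build passed" (T), R = "the match is cancelled" (F), Q = "the road is closed" (T), S = "it is raining" (T).

S1: In symbols: ~P -> (R & (Q & (~S | ~Q)))

~P = ~T = F
~S = ~T = F
~Q = ~T = F
~S | ~Q = F | F = F
Q & (~S | ~Q) = T & F = F
R & (Q & (~S | ~Q)) = F & F = F
~P -> (R & (Q & (~S | ~Q))) = F -> F = T
Hence S1 is true.

S2: Parsed as ((~P xor ~S) xor (Q -> R)) -> (~P nor R)

~P = ~T = F
~S = ~T = F
~P xor ~S = F xor F = F
Q -> R = T -> F = F
(~P xor ~S) xor (Q -> R) = F xor F = F
~P = ~T = F
~P nor R = F nor F = T
((~P xor ~S) xor (Q -> R)) -> (~P nor R) = F -> T = T
So S2 is true.

2 of the 2 statements are true.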